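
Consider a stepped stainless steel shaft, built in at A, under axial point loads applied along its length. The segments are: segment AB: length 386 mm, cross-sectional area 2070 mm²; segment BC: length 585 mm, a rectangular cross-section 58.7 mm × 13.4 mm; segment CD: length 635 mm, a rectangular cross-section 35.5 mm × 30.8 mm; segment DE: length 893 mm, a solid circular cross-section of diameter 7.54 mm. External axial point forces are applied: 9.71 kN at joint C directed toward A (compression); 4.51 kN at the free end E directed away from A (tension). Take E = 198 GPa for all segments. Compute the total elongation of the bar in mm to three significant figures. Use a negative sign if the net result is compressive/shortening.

0.444 mm

Internal axial forces (sectioning from the free end, tension +): N_DE = 4.51 kN, N_CD = 4.51 kN, N_BC = -5.2 kN, N_AB = -5.2 kN.
A_BC = 786.6 mm².
A_CD = 1093 mm².
A_DE = 44.65 mm².
δ_AB = -5200·386/(2070·198000) = -0.004897 mm
δ_BC = -5200·585/(786.6·198000) = -0.01953 mm
δ_CD = 4510·635/(1093·198000) = 0.01323 mm
δ_DE = 4510·893/(44.65·198000) = 0.4555 mm
δ = Σδ_i = 0.4443 mm.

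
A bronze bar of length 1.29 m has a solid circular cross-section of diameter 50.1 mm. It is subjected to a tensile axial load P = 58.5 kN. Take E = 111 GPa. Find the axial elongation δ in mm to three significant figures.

A = 1971 mm².
δ_mech = NL/(AE) = 58500·1290/(1971·111000) = 0.3449 mm.

0.345 mm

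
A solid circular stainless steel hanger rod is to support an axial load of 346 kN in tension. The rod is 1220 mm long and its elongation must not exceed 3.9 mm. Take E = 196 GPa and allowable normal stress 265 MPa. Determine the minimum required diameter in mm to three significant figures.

40.8 mm

Required area A ≥ P/σ_allow = 346000/265 = 1306 mm².
For a solid circular section, d ≥ √(4A/π) = 40.77 mm.
Elongation limit: A ≥ PL/(Eδ_allow) = 346000·1220/(196000·3.9) = 552.2 mm² ⇒ d ≥ 26.52 mm.
The stress limit governs.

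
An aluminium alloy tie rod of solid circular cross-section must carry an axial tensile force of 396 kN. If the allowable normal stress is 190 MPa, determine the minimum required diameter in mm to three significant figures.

51.5 mm

Required area A ≥ P/σ_allow = 396000/190 = 2084 mm².
For a solid circular section, d ≥ √(4A/π) = 51.51 mm.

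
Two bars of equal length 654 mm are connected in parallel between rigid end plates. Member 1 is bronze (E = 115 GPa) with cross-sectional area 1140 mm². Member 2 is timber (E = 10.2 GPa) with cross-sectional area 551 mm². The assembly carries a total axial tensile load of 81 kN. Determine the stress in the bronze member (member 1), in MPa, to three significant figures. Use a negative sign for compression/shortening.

68.1 MPa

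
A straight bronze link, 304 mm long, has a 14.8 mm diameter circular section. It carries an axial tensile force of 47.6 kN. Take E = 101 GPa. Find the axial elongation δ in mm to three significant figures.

A = 172 mm².
δ_mech = NL/(AE) = 47600·304/(172·101000) = 0.8328 mm.

0.833 mm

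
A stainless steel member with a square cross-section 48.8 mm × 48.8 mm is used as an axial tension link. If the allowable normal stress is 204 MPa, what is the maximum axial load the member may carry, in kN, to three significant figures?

A = 2381 mm².
P_max = σ_allow · A = 204 · 2381 = 485800 N = 485.8 kN.

486 kN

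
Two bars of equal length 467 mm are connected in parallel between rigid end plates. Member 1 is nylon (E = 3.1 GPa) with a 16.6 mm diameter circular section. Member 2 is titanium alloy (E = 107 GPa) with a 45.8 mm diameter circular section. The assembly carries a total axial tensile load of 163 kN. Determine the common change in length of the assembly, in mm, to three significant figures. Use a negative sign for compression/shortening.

0.430 mm

A_1 = 216.4 mm².
A_2 = 1647 mm².
Equal strain + equilibrium ⇒ each member carries load in proportion to AE: A₁E₁ = 670900 N, A₂E₂ = 176300000 N, ΣAE = 177000000 N.
δ = PL/ΣAE = 163000·467/177000000 = 0.4302 mm.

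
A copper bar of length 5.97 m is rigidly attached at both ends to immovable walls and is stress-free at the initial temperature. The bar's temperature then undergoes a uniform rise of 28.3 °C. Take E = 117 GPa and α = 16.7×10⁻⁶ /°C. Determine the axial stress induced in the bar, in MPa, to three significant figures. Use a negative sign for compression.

-55.3 MPa

Free thermal expansion αLΔT = 16.7e-6 · 5970 · 28.3 = 2.821 mm.
The walls impose strain ε = −(2.821)/5970 = -4.7261e-04; σ = Eε = 117000 · -4.7261e-04 = -55.3 MPa.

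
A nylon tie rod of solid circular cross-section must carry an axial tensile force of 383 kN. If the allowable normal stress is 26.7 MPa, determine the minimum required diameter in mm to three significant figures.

135 mm

Required area A ≥ P/σ_allow = 383000/26.7 = 14340 mm².
For a solid circular section, d ≥ √(4A/π) = 135.1 mm.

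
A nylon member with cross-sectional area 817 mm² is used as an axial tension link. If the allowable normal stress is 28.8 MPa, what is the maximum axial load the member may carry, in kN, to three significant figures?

23.5 kN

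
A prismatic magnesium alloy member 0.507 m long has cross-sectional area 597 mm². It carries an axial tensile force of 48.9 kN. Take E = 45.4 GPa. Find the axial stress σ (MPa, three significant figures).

81.9 MPa

σ = N/A = 48900/597 = 81.91 MPa.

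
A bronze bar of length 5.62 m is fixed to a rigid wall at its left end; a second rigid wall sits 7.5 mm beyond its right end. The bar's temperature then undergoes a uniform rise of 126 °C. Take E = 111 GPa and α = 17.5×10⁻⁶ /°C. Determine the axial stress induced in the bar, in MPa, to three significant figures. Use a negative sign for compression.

Free thermal expansion αLΔT = 17.5e-6 · 5620 · 126 = 12.39 mm.
The walls engage after the gap closes; constrained expansion = 12.39 − 7.5 = 4.892 mm.
The walls impose strain ε = −(4.892)/5620 = -8.7048e-04; σ = Eε = 111000 · -8.7048e-04 = -96.62 MPa.

-96.6 MPa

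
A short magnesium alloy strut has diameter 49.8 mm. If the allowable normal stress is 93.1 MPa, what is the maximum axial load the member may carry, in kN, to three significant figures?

181 kN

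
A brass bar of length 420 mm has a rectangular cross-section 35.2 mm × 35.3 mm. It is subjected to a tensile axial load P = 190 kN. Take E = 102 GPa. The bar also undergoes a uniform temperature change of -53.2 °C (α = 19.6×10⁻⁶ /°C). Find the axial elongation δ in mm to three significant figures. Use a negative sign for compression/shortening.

0.192 mm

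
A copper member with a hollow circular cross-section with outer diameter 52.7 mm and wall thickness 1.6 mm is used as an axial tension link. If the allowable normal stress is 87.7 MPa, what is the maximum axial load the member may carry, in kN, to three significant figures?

22.5 kN

A = 256.9 mm².
P_max = σ_allow · A = 87.7 · 256.9 = 22530 N = 22.53 kN.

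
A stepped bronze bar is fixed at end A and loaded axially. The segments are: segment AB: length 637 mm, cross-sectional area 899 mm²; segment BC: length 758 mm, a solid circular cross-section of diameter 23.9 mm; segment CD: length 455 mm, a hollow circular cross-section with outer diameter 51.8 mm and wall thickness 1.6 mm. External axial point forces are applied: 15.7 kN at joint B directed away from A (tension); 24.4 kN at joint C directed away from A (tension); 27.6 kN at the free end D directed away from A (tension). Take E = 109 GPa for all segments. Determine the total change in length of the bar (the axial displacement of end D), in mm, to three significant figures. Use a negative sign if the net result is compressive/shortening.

Internal axial forces (sectioning from the free end, tension +): N_CD = 27.6 kN, N_BC = 52 kN, N_AB = 67.7 kN.
A_BC = 448.6 mm².
A_CD = 252.3 mm².
δ_AB = 67700·637/(899·109000) = 0.4401 mm
δ_BC = 52000·758/(448.6·109000) = 0.806 mm
δ_CD = 27600·455/(252.3·109000) = 0.4566 mm
δ = Σδ_i = 1.703 mm.

1.70 mm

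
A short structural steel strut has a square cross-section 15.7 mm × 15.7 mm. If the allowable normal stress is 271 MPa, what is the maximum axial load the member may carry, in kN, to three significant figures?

A = 246.5 mm².
P_max = σ_allow · A = 271 · 246.5 = 66800 N = 66.8 kN.

66.8 kN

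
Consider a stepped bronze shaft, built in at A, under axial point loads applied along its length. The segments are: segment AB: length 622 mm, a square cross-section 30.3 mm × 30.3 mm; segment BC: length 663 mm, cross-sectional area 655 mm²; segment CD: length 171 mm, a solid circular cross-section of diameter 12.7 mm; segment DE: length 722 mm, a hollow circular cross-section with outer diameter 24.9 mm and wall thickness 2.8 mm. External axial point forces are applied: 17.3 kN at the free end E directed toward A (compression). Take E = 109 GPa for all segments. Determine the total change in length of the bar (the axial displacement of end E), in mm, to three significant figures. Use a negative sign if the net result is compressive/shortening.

-1.07 mm

Internal axial forces (sectioning from the free end, tension +): N_DE = -17.3 kN, N_CD = -17.3 kN, N_BC = -17.3 kN, N_AB = -17.3 kN.
A_AB = 918.1 mm².
A_CD = 126.7 mm².
A_DE = 194.4 mm².
δ_AB = -17300·622/(918.1·109000) = -0.1075 mm
δ_BC = -17300·663/(655·109000) = -0.1607 mm
δ_CD = -17300·171/(126.7·109000) = -0.2142 mm
δ_DE = -17300·722/(194.4·109000) = -0.5895 mm
δ = Σδ_i = -1.072 mm.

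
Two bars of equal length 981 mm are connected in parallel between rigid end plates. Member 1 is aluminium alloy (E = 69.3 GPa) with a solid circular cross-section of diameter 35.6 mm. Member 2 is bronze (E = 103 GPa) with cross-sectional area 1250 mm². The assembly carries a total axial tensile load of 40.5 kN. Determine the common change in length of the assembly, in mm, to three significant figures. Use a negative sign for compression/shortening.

A_1 = 995.4 mm².
Equal strain + equilibrium ⇒ each member carries load in proportion to AE: A₁E₁ = 68980000 N, A₂E₂ = 128800000 N, ΣAE = 197700000 N.
δ = PL/ΣAE = 40500·981/197700000 = 0.2009 mm.

0.201 mm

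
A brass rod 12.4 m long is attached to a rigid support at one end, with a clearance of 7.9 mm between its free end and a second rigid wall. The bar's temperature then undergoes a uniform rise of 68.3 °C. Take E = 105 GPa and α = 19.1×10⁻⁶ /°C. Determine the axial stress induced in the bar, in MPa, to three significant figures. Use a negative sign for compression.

Free thermal expansion αLΔT = 19.1e-6 · 12400 · 68.3 = 16.18 mm.
The walls engage after the gap closes; constrained expansion = 16.18 − 7.9 = 8.276 mm.
The walls impose strain ε = −(8.276)/12400 = -6.6743e-04; σ = Eε = 105000 · -6.6743e-04 = -70.08 MPa.

-70.1 MPa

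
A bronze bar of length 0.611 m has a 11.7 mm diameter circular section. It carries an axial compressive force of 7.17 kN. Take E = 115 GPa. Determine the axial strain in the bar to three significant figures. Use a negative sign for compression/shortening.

A = 107.5 mm².
σ = N/A = -66.69 MPa; ε = σ/E = -66.69/115000 = -5.799e-04.

-5.80e-04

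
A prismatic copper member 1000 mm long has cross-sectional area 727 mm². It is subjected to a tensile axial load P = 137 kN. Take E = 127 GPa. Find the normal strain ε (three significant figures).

σ = N/A = 188.4 MPa; ε = σ/E = 188.4/127000 = 1.484e-03.

0.00148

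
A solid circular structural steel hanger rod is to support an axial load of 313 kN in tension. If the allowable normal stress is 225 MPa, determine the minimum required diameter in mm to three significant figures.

Required area A ≥ P/σ_allow = 313000/225 = 1391 mm².
For a solid circular section, d ≥ √(4A/π) = 42.09 mm.

42.1 mm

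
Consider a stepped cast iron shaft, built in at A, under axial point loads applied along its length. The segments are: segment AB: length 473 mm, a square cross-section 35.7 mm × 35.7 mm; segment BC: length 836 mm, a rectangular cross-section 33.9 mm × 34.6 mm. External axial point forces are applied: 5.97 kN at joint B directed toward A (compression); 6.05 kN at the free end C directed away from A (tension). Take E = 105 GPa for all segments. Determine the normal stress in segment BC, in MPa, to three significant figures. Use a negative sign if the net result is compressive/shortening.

5.16 MPa

Internal axial forces (sectioning from the free end, tension +): N_BC = 6.05 kN, N_AB = 0.08 kN.
A_BC = 1173 mm².
σ_BC = N_BC/A_BC = 6050/1173 = 5.158 MPa.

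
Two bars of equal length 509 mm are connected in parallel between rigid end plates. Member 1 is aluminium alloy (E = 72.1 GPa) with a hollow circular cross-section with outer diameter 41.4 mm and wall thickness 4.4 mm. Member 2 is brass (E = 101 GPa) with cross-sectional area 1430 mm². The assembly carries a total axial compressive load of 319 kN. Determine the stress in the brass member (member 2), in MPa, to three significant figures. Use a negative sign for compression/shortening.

A_1 = 511.5 mm².
Equal strain + equilibrium ⇒ each member carries load in proportion to AE: A₁E₁ = 36880000 N, A₂E₂ = 144400000 N, ΣAE = 181300000 N.
σ₂ = P·E₂/ΣAE = -319000·101000/181300000 = -177.7 MPa.

-178 MPa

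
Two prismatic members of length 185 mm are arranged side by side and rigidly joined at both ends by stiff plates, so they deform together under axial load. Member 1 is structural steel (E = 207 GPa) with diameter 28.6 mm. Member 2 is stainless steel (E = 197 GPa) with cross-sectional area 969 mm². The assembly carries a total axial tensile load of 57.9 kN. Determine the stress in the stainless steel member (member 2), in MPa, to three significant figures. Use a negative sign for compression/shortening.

35.2 MPa

A_1 = 642.4 mm².
Equal strain + equilibrium ⇒ each member carries load in proportion to AE: A₁E₁ = 133000000 N, A₂E₂ = 190900000 N, ΣAE = 323900000 N.
σ₂ = P·E₂/ΣAE = 57900·197000/323900000 = 35.22 MPa.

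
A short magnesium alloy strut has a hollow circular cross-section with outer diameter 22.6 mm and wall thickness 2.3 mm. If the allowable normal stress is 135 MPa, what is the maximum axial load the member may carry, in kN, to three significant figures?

19.8 kN

A = 146.7 mm².
P_max = σ_allow · A = 135 · 146.7 = 19800 N = 19.8 kN.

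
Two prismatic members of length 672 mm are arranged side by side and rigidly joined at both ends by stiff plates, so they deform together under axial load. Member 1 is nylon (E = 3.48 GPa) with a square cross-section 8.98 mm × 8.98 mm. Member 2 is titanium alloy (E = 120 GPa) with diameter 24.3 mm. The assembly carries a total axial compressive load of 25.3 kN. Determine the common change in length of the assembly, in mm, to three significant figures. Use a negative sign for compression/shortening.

A_1 = 80.64 mm².
A_2 = 463.8 mm².
Equal strain + equilibrium ⇒ each member carries load in proportion to AE: A₁E₁ = 280600 N, A₂E₂ = 55650000 N, ΣAE = 55930000 N.
δ = PL/ΣAE = -25300·672/55930000 = -0.304 mm.

-0.304 mm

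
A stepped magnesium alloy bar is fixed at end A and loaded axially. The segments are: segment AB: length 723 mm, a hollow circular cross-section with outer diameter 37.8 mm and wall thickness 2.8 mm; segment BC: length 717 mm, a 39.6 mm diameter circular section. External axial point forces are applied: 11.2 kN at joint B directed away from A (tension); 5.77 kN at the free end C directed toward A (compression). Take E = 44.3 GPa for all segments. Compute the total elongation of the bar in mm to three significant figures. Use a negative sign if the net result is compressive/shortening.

0.212 mm

Internal axial forces (sectioning from the free end, tension +): N_BC = -5.77 kN, N_AB = 5.43 kN.
A_AB = 307.9 mm².
A_BC = 1232 mm².
δ_AB = 5430·723/(307.9·44300) = 0.2878 mm
δ_BC = -5770·717/(1232·44300) = -0.07582 mm
δ = Σδ_i = 0.212 mm.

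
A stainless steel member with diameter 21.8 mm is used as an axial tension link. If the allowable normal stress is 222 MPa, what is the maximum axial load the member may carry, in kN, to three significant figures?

82.9 kN

A = 373.3 mm².
P_max = σ_allow · A = 222 · 373.3 = 82860 N = 82.86 kN.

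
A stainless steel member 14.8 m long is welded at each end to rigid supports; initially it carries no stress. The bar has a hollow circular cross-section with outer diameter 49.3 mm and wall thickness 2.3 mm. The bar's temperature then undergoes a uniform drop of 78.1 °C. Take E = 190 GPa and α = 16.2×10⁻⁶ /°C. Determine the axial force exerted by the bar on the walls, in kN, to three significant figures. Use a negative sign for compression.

Free thermal expansion αLΔT = 16.2e-6 · 14800 · -78.1 = -18.73 mm.
The walls impose strain ε = −(-18.73)/14800 = 1.2652e-03; σ = Eε = 190000 · 1.2652e-03 = 240.4 MPa.
Wall reaction R = σ·A = 240.4·339.6 = 81640 N = 81.64 kN.

81.6 kN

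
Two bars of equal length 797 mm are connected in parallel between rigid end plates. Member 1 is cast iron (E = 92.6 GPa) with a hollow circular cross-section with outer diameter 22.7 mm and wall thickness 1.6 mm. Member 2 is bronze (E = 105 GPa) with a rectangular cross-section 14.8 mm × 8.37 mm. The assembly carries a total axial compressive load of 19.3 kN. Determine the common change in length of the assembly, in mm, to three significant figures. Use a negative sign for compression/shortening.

A_1 = 106.1 mm².
A_2 = 123.9 mm².
Equal strain + equilibrium ⇒ each member carries load in proportion to AE: A₁E₁ = 9821000 N, A₂E₂ = 13010000 N, ΣAE = 22830000 N.
δ = PL/ΣAE = -19300·797/22830000 = -0.6738 mm.

-0.674 mm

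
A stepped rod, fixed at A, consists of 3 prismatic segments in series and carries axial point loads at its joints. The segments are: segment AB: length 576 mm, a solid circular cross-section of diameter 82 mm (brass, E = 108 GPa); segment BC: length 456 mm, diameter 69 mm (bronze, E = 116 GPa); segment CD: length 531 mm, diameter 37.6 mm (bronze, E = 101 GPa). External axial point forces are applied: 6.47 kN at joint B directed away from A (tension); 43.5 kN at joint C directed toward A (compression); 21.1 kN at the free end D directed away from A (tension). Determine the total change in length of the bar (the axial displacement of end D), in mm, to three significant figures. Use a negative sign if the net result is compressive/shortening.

0.0603 mm

Internal axial forces (sectioning from the free end, tension +): N_CD = 21.1 kN, N_BC = -22.4 kN, N_AB = -15.93 kN.
A_AB = 5281 mm².
A_BC = 3739 mm².
A_CD = 1110 mm².
δ_AB = -15930·576/(5281·108000) = -0.01609 mm
δ_BC = -22400·456/(3739·116000) = -0.02355 mm
δ_CD = 21100·531/(1110·101000) = 0.09991 mm
δ = Σδ_i = 0.06027 mm.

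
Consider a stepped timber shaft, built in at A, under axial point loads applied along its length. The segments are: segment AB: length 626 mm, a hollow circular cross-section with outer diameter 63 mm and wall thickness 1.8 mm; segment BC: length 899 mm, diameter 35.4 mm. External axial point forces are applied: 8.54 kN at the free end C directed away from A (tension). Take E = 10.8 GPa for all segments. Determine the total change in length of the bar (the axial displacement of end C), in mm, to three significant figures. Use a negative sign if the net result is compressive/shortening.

2.15 mm

Internal axial forces (sectioning from the free end, tension +): N_BC = 8.54 kN, N_AB = 8.54 kN.
A_AB = 346.1 mm².
A_BC = 984.2 mm².
δ_AB = 8540·626/(346.1·10800) = 1.43 mm
δ_BC = 8540·899/(984.2·10800) = 0.7223 mm
δ = Σδ_i = 2.153 mm.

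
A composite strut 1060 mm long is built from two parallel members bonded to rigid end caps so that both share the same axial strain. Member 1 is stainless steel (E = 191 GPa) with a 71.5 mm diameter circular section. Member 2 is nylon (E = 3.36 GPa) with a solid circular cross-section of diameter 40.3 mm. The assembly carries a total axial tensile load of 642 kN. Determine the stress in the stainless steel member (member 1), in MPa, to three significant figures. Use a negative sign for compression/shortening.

A_1 = 4015 mm².
A_2 = 1276 mm².
Equal strain + equilibrium ⇒ each member carries load in proportion to AE: A₁E₁ = 766900000 N, A₂E₂ = 4286000 N, ΣAE = 771200000 N.
σ₁ = P·E₁/ΣAE = 642000·191000/771200000 = 159 MPa.

159 MPa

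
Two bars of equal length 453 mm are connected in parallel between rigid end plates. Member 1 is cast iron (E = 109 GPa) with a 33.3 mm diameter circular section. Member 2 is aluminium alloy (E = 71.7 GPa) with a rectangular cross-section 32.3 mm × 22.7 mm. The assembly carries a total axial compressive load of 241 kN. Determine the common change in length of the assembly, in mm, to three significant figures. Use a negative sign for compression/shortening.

-0.740 mm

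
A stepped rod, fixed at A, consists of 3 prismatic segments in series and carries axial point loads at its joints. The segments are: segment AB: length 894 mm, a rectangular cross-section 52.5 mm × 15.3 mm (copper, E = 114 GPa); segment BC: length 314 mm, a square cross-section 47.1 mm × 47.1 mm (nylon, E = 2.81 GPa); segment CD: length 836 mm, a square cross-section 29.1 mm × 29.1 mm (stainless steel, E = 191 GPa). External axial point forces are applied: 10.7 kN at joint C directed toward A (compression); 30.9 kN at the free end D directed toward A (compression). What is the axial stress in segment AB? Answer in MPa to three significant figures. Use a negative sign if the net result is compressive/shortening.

Internal axial forces (sectioning from the free end, tension +): N_CD = -30.9 kN, N_BC = -41.6 kN, N_AB = -41.6 kN.
A_AB = 803.2 mm².
σ_AB = N_AB/A_AB = -41600/803.2 = -51.79 MPa.

-51.8 MPa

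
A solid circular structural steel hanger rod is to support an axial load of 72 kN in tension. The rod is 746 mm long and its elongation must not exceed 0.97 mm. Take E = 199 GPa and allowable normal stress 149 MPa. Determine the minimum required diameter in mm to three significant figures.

24.8 mm

Required area A ≥ P/σ_allow = 72000/149 = 483.2 mm².
For a solid circular section, d ≥ √(4A/π) = 24.8 mm.
Elongation limit: A ≥ PL/(Eδ_allow) = 72000·746/(199000·0.97) = 278.3 mm² ⇒ d ≥ 18.82 mm.
The stress limit governs.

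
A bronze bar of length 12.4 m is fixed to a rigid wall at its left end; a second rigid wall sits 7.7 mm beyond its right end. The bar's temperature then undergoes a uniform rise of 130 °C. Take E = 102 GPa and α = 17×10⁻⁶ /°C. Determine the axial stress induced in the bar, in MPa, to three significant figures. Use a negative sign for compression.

Free thermal expansion αLΔT = 17e-6 · 12400 · 130 = 27.4 mm.
The walls engage after the gap closes; constrained expansion = 27.4 − 7.7 = 19.7 mm.
The walls impose strain ε = −(19.7)/12400 = -1.5890e-03; σ = Eε = 102000 · -1.5890e-03 = -162.1 MPa.

-162 MPa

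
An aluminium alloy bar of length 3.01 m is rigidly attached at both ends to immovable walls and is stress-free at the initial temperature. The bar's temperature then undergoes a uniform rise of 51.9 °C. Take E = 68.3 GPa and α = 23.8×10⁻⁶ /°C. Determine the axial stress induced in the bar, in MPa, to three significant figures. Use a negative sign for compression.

-84.4 MPa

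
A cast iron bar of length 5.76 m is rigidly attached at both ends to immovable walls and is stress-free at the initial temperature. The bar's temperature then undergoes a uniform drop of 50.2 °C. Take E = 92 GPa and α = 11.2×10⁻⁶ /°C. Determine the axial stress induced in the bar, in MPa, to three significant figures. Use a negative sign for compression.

Free thermal expansion αLΔT = 11.2e-6 · 5760 · -50.2 = -3.239 mm.
The walls impose strain ε = −(-3.239)/5760 = 5.6224e-04; σ = Eε = 92000 · 5.6224e-04 = 51.73 MPa.

51.7 MPa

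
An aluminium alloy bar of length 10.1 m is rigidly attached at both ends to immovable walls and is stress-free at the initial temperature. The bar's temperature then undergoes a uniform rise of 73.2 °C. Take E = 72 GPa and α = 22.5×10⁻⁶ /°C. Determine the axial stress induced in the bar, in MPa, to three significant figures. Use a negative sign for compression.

Free thermal expansion αLΔT = 22.5e-6 · 10100 · 73.2 = 16.63 mm.
The walls impose strain ε = −(16.63)/10100 = -1.6470e-03; σ = Eε = 72000 · -1.6470e-03 = -118.6 MPa.

-119 MPa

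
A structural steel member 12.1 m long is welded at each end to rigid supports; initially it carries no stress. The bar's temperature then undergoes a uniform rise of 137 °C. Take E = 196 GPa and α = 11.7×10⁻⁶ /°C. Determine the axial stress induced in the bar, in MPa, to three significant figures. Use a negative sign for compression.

-314 MPa

Free thermal expansion αLΔT = 11.7e-6 · 12100 · 137 = 19.4 mm.
The walls impose strain ε = −(19.4)/12100 = -1.6029e-03; σ = Eε = 196000 · -1.6029e-03 = -314.2 MPa.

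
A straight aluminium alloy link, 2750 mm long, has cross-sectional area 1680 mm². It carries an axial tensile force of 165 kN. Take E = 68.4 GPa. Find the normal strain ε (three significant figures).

0.00144

σ = N/A = 98.21 MPa; ε = σ/E = 98.21/68400 = 1.436e-03.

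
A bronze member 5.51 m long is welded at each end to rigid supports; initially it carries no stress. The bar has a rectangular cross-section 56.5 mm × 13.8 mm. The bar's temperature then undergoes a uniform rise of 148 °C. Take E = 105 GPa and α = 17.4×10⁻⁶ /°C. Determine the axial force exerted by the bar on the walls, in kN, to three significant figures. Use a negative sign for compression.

Free thermal expansion αLΔT = 17.4e-6 · 5510 · 148 = 14.19 mm.
The walls impose strain ε = −(14.19)/5510 = -2.5752e-03; σ = Eε = 105000 · -2.5752e-03 = -270.4 MPa.
Wall reaction R = σ·A = -270.4·779.7 = -210800 N = -210.8 kN.

-211 kN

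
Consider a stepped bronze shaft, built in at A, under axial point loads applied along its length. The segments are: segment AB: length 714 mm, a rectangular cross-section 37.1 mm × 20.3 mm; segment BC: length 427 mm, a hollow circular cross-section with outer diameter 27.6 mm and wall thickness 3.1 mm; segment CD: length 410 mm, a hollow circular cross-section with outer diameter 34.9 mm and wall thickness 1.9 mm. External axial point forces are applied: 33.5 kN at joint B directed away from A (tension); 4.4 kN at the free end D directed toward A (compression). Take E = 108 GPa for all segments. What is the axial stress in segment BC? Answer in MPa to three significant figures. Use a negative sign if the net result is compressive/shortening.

-18.4 MPa

Internal axial forces (sectioning from the free end, tension +): N_CD = -4.4 kN, N_BC = -4.4 kN, N_AB = 29.1 kN.
A_BC = 238.6 mm².
σ_BC = N_BC/A_BC = -4400/238.6 = -18.44 MPa.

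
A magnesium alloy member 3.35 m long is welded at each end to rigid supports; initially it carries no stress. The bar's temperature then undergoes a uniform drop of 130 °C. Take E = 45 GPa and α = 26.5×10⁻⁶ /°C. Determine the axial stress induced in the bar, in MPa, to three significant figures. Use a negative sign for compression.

155 MPa

Free thermal expansion αLΔT = 26.5e-6 · 3350 · -130 = -11.54 mm.
The walls impose strain ε = −(-11.54)/3350 = 3.4450e-03; σ = Eε = 45000 · 3.4450e-03 = 155 MPa.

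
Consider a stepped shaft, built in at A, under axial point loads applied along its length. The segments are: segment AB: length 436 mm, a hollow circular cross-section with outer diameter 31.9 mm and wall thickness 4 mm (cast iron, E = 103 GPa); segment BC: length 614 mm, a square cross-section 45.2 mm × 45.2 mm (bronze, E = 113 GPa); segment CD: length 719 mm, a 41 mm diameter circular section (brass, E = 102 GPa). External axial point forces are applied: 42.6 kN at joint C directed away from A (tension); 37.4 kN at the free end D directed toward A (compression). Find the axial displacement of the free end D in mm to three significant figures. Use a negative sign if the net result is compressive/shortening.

-0.123 mm

Internal axial forces (sectioning from the free end, tension +): N_CD = -37.4 kN, N_BC = 5.2 kN, N_AB = 5.2 kN.
A_AB = 350.6 mm².
A_BC = 2043 mm².
A_CD = 1320 mm².
δ_AB = 5200·436/(350.6·103000) = 0.06278 mm
δ_BC = 5200·614/(2043·113000) = 0.01383 mm
δ_CD = -37400·719/(1320·102000) = -0.1997 mm
δ = Σδ_i = -0.1231 mm.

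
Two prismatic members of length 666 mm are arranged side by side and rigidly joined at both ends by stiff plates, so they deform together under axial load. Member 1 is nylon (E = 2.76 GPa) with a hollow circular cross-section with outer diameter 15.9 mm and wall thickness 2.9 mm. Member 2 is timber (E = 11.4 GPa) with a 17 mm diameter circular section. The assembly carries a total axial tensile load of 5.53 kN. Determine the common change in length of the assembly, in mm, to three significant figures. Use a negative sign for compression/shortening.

1.26 mm

A_1 = 118.4 mm².
A_2 = 227 mm².
Equal strain + equilibrium ⇒ each member carries load in proportion to AE: A₁E₁ = 326900 N, A₂E₂ = 2588000 N, ΣAE = 2914000 N.
δ = PL/ΣAE = 5530·666/2914000 = 1.264 mm.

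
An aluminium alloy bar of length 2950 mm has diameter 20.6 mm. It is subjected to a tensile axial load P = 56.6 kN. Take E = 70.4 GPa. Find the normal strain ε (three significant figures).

A = 333.3 mm².
σ = N/A = 169.8 MPa; ε = σ/E = 169.8/70400 = 2.412e-03.

0.00241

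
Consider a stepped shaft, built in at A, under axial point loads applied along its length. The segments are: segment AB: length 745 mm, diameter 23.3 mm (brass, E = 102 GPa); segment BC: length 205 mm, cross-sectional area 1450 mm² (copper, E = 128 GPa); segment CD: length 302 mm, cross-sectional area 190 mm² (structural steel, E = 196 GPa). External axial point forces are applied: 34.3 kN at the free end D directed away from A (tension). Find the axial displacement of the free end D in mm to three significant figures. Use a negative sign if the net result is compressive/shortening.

Internal axial forces (sectioning from the free end, tension +): N_CD = 34.3 kN, N_BC = 34.3 kN, N_AB = 34.3 kN.
A_AB = 426.4 mm².
δ_AB = 34300·745/(426.4·102000) = 0.5876 mm
δ_BC = 34300·205/(1450·128000) = 0.03789 mm
δ_CD = 34300·302/(190·196000) = 0.2782 mm
δ = Σδ_i = 0.9036 mm.

0.904 mm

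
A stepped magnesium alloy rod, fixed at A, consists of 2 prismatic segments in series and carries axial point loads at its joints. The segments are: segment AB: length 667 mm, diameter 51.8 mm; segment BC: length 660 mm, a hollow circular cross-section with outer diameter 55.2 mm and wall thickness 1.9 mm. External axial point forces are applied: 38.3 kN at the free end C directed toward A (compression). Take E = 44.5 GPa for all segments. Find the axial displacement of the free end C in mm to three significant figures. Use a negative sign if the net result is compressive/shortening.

Internal axial forces (sectioning from the free end, tension +): N_BC = -38.3 kN, N_AB = -38.3 kN.
A_AB = 2107 mm².
A_BC = 318.1 mm².
δ_AB = -38300·667/(2107·44500) = -0.2724 mm
δ_BC = -38300·660/(318.1·44500) = -1.785 mm
δ = Σδ_i = -2.058 mm.

-2.06 mm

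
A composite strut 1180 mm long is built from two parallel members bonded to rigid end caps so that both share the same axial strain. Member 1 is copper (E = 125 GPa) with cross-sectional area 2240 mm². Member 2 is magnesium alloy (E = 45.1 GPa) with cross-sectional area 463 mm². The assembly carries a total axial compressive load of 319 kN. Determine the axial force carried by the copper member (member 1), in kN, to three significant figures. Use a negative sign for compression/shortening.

-297 kN

Equal strain + equilibrium ⇒ each member carries load in proportion to AE: A₁E₁ = 280000000 N, A₂E₂ = 20880000 N, ΣAE = 300900000 N.
F₁ = P·A₁E₁/ΣAE = -319000·280000000/300900000 = -296900 N.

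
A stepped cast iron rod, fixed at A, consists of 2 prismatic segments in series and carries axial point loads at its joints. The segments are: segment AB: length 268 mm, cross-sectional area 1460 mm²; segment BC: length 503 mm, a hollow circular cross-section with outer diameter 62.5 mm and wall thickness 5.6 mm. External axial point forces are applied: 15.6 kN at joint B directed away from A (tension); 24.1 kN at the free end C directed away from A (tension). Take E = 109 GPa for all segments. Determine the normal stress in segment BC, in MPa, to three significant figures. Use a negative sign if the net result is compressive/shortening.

24.1 MPa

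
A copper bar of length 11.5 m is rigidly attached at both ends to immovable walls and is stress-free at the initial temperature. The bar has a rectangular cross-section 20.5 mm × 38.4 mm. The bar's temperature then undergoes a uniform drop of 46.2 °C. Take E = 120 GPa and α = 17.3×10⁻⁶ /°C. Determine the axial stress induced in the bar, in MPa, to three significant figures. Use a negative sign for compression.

Free thermal expansion αLΔT = 17.3e-6 · 11500 · -46.2 = -9.191 mm.
The walls impose strain ε = −(-9.191)/11500 = 7.9926e-04; σ = Eε = 120000 · 7.9926e-04 = 95.91 MPa.

95.9 MPa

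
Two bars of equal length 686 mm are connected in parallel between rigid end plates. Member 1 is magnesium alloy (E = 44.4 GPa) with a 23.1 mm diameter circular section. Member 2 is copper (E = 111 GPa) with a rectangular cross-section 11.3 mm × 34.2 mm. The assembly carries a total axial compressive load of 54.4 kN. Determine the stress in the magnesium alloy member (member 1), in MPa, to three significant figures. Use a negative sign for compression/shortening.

-39.3 MPa

A_1 = 419.1 mm².
A_2 = 386.5 mm².
Equal strain + equilibrium ⇒ each member carries load in proportion to AE: A₁E₁ = 18610000 N, A₂E₂ = 42900000 N, ΣAE = 61500000 N.
σ₁ = P·E₁/ΣAE = -54400·44400/61500000 = -39.27 MPa.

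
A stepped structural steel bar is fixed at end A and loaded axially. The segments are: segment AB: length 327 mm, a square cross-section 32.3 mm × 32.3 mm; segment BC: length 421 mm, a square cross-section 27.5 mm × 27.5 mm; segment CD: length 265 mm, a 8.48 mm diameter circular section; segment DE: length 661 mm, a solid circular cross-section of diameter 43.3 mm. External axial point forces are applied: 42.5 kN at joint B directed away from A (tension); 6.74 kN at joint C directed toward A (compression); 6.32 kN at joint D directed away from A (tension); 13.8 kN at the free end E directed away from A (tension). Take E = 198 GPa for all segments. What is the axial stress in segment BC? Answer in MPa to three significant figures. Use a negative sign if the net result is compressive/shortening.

17.7 MPa

Internal axial forces (sectioning from the free end, tension +): N_DE = 13.8 kN, N_CD = 20.12 kN, N_BC = 13.38 kN, N_AB = 55.88 kN.
A_BC = 756.2 mm².
σ_BC = N_BC/A_BC = 13380/756.2 = 17.69 MPa.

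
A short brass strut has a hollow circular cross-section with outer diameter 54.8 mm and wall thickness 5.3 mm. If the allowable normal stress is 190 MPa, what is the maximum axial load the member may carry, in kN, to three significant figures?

157 kN

A = 824.2 mm².
P_max = σ_allow · A = 190 · 824.2 = 156600 N = 156.6 kN.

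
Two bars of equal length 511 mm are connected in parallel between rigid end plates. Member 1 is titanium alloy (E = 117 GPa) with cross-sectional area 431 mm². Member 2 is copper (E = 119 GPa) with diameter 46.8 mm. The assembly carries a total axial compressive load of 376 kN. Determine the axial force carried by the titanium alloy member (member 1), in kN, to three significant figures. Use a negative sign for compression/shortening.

-74.3 kN

A_2 = 1720 mm².
Equal strain + equilibrium ⇒ each member carries load in proportion to AE: A₁E₁ = 50430000 N, A₂E₂ = 204700000 N, ΣAE = 255100000 N.
F₁ = P·A₁E₁/ΣAE = -376000·50430000/255100000 = -74320 N.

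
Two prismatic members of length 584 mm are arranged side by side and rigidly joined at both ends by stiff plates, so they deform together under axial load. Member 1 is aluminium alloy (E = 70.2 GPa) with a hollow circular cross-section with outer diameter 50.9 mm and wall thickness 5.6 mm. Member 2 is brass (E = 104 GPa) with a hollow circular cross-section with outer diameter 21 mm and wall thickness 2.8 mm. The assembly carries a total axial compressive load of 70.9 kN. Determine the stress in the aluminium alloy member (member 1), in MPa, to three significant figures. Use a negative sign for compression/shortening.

-68.6 MPa

A_1 = 797 mm².
A_2 = 160.1 mm².
Equal strain + equilibrium ⇒ each member carries load in proportion to AE: A₁E₁ = 55950000 N, A₂E₂ = 16650000 N, ΣAE = 72600000 N.
σ₁ = P·E₁/ΣAE = -70900·70200/72600000 = -68.56 MPa.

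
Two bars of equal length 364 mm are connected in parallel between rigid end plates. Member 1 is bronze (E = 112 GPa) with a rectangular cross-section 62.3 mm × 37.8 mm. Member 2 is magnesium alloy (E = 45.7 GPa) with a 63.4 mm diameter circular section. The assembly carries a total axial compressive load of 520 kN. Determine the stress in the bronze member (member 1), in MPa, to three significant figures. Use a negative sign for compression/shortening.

A_1 = 2355 mm².
A_2 = 3157 mm².
Equal strain + equilibrium ⇒ each member carries load in proportion to AE: A₁E₁ = 263800000 N, A₂E₂ = 144300000 N, ΣAE = 408000000 N.
σ₁ = P·E₁/ΣAE = -520000·112000/408000000 = -142.7 MPa.

-143 MPa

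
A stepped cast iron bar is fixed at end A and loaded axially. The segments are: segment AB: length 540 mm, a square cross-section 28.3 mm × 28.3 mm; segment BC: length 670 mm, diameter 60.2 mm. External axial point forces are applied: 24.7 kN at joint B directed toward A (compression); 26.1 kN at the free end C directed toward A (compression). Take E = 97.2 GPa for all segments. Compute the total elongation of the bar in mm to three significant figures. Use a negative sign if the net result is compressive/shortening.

Internal axial forces (sectioning from the free end, tension +): N_BC = -26.1 kN, N_AB = -50.8 kN.
A_AB = 800.9 mm².
A_BC = 2846 mm².
δ_AB = -50800·540/(800.9·97200) = -0.3524 mm
δ_BC = -26100·670/(2846·97200) = -0.06321 mm
δ = Σδ_i = -0.4156 mm.

-0.416 mm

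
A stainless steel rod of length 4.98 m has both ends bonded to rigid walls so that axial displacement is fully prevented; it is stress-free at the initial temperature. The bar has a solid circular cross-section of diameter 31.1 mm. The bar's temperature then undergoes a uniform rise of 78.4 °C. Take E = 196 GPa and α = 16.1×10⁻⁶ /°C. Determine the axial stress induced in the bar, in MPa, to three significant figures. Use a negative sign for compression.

Free thermal expansion αLΔT = 16.1e-6 · 4980 · 78.4 = 6.286 mm.
The walls impose strain ε = −(6.286)/4980 = -1.2622e-03; σ = Eε = 196000 · -1.2622e-03 = -247.4 MPa.

-247 MPa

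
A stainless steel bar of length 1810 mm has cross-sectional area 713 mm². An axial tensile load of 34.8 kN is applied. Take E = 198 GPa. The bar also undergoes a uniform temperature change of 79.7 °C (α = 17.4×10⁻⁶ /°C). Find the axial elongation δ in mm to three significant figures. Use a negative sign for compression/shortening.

2.96 mm

δ_mech = NL/(AE) = 34800·1810/(713·198000) = 0.4462 mm.
δ_thermal = αLΔT = 17.4e-6·1810·79.7 = 2.51 mm.
δ = δ_mech + δ_thermal = 2.956 mm.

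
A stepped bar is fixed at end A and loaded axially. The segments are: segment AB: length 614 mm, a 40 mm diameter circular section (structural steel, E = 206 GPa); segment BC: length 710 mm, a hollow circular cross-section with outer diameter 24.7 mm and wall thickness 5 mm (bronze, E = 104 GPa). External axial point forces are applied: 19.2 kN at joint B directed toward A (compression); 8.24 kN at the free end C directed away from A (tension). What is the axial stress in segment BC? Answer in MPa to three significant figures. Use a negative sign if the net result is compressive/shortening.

Internal axial forces (sectioning from the free end, tension +): N_BC = 8.24 kN, N_AB = -10.96 kN.
A_BC = 309.4 mm².
σ_BC = N_BC/A_BC = 8240/309.4 = 26.63 MPa.

26.6 MPa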